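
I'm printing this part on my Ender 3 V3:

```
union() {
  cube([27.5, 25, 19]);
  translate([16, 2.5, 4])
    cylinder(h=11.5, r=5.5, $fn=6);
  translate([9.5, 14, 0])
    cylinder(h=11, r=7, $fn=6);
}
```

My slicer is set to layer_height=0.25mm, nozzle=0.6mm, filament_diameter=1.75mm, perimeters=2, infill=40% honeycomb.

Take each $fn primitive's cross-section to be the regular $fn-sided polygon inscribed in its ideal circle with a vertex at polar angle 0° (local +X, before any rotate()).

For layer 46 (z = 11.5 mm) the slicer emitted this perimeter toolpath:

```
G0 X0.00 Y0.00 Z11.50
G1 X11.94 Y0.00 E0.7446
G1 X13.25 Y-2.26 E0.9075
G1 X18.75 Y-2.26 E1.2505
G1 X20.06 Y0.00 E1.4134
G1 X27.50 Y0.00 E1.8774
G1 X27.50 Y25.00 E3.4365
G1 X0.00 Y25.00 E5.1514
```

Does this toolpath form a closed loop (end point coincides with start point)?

Start point (G0): (0.00, 0.00). End point (last G1): the path does not return to the start — open.

no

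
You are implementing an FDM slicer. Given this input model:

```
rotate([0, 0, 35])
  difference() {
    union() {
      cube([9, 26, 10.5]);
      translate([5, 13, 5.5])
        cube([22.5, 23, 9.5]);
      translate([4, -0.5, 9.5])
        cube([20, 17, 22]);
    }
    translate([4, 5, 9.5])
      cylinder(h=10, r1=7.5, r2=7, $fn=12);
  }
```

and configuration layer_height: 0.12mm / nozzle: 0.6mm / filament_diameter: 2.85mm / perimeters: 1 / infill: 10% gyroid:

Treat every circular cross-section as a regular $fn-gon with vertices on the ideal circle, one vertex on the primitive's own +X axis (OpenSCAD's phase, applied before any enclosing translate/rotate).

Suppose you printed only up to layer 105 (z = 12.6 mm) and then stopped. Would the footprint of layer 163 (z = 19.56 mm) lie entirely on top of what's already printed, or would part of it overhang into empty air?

Compare the two slices. At z = 12.6: the cube is absent (z outside [0, 10.5]); the cube at (5, 13) (footprint 22.5×23) is included at this height (area 517.50 mm²); the 20×17 cube at (4, -0.5) contributes its full rectangle (area 340.00 mm²); Merging all regions: the regions partially overlap — summed areas 857.50 mm² minus the doubly-counted overlap 66.50 mm² gives 791.00 mm² — area = 791.00 mm²; the cone at (4, 5) contributes a regular 12-gon of circumradius 7.345 (interpolated between r1=7.5 and r2=7 at t=0.310) (area = (12/2)·7.345²·sin(360°/12) = 161.85 mm²); Taking the first minus the rest: starting from the result so far (791.00 mm²), the cone at (4, 5) partially overlaps it — only the 75.58 mm² overlap (of its 161.85 mm²) is removed, clipping the outline — area = 715.42 mm²; (rotated 35° about Z; rotation is an isometry so areas/perimeters/island counts are preserved). At z = 19.56: the cube is not intersected at this z (z outside [0, 10.5]); the cube at (5, 13) is not intersected at this z (z outside [5.5, 15]); the cube at (4, -0.5) (footprint 20×17) is included at this height (area 340.00 mm²); Taking the union: only the 20×17 cube at (4, -0.5) is present, so the union is just that shape — area = 340.00 mm²; the cone at (4, 5) does not reach this height (z outside [9.5, 19.5]); After the difference (first − rest): none of the subtracted shapes is present at this height, so that combined region is unchanged — area = 340.00 mm²; (rotated 35° about Z; rotation is an isometry so areas/perimeters/island counts are preserved). Checking containment: at z = 19.56 the cross-section extends beyond the z = 12.6 cross-section by about 75.58 mm².

part overhangs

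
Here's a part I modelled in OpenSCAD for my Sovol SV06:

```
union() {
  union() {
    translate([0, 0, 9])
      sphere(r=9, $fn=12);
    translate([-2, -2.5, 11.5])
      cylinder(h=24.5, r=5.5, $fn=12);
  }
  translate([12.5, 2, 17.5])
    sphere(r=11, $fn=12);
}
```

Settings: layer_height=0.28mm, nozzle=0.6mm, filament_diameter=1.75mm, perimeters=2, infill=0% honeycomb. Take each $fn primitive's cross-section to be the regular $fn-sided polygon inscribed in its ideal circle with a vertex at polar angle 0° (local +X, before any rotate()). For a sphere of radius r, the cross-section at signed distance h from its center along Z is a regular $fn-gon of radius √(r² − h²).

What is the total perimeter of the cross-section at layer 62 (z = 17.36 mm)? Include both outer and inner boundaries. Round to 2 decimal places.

At z = 17.36 mm: the r=9 sphere contributes a regular 12-gon of circumradius √(9²−8.36²) = 3.333 (perimeter = 2·12·3.333·sin(180°/12) = 20.70 mm); the cylinder at (-2, -2.5): section is a regular 12-gon, circumradius r=5.5 (perimeter = 2·12·5.500·sin(180°/12) = 34.16 mm); Taking the union: the regions partially overlap (shared area 28.37 mm²), so the edge portions inside another operand are dropped and the merged outline is re-measured after clipping — boundary = 35.46 mm; the r=11 sphere at (12.5, 2) slices to a regular 12-gon of circumradius 10.999 (√(r²−h²) with h=0.14 from center) (perimeter = 2·12·10.999·sin(180°/12) = 68.32 mm); Combining (union): the regions partially overlap (shared area 5.76 mm²), so the edge portions inside another operand are dropped and the merged outline is re-measured after clipping — boundary = 89.74 mm. Overall, the cross-section is a single solid region. Total boundary length (outer) = 89.74 mm.

89.74 mm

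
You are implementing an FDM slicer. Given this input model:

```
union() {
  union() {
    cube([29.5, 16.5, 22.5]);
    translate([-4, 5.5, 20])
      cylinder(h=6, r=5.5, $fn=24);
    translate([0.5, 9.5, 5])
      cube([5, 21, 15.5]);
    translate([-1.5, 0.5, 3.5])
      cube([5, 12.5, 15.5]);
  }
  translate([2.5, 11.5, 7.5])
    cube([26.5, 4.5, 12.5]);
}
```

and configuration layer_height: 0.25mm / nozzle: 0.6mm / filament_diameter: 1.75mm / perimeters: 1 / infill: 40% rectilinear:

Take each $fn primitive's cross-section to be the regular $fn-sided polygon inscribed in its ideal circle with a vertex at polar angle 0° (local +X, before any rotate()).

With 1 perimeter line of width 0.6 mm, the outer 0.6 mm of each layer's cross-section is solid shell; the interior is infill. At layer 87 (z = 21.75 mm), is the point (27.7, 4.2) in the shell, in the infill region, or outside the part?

At z = 21.75 mm: the 29.5×16.5 cube contributes its full rectangle; the r=5.5 cylinder at (-4, 5.5) contributes a regular 24-gon of circumradius 5.5; the cube at (0.5, 9.5) does not reach this height (z outside [5, 20.5]); the cube at (-1.5, 0.5) does not reach this height (z outside [3.5, 19]); Combining (union): the regions partially overlap (shared area 7.52 mm²), so overlapping operands fuse into one piece — 1 connected region; the cube at (2.5, 11.5) is absent (z outside [7.5, 20]); Merging all regions: only the result so far is present, so the union is just that shape — 1 connected region. Overall, the cross-section is a single solid region. The nearest boundary edge runs (29.50, 16.50)→(29.50, 0.00); distance from the point to it = 1.80 mm. The point is inside the cross-section and 1.80 mm from the nearest boundary — more than the 0.6 mm shell width (1 × 0.6), so it's in the infill interior.

infill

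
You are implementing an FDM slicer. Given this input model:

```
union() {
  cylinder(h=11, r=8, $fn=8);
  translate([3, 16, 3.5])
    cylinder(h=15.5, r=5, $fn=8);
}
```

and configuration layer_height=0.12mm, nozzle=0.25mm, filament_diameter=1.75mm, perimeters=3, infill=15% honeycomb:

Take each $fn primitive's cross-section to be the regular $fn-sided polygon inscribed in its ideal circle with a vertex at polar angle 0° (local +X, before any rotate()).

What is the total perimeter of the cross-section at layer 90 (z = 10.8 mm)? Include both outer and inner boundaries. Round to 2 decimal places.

79.60 mm

At z = 10.8 mm: the r=8 cylinder gives a regular 8-gon of circumradius 8 (constant along its height) (perimeter = 2·8·8.000·sin(180°/8) = 48.98 mm); the r=5 cylinder at (3, 16) gives a regular 8-gon of circumradius 5 (constant along its height) (perimeter = 2·8·5.000·sin(180°/8) = 30.61 mm); Combining (union): the 2 present regions are separate (no shared area or edge), so areas and boundary lengths simply add and each stays a separate island — boundary = 79.60 mm. Overall, the cross-section has 2 separate islands. Total boundary length (outer) = 79.60 mm.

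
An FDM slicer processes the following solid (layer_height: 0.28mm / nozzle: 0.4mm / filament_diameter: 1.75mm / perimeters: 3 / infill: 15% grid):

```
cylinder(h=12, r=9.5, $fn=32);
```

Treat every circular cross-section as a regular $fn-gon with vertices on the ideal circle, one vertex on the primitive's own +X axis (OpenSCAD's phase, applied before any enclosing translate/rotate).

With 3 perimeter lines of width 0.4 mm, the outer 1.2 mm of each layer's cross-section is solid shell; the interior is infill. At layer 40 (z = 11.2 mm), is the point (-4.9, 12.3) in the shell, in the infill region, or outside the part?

At z = 11.2 mm: the r=9.5 cylinder contributes a regular 32-gon of circumradius 9.5. Overall, the cross-section is a single solid region. The nearest boundary edge runs (-1.85, 9.32)→(-3.64, 8.78); distance from the point to it = 3.74 mm. The point is not inside any of the regions above, so it lies outside the cross-section (3.74 mm from the nearest boundary).

outside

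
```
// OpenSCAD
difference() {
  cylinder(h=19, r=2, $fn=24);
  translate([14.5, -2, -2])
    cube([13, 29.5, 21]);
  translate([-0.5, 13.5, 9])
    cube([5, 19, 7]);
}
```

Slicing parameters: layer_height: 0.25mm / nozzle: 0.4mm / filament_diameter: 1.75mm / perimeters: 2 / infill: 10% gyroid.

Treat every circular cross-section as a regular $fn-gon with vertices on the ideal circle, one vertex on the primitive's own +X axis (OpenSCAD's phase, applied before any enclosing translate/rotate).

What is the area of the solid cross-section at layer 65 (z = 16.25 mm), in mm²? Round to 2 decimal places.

12.42 mm²

At z = 16.25 mm: the r=2 cylinder gives a regular 24-gon of circumradius 2 (constant along its height) (area = (24/2)·2.000²·sin(360°/24) = 12.42 mm²); the cube at (14.5, -2) (footprint 13×29.5) is included at this height (area 383.50 mm²); the cube at (-0.5, 13.5) is not intersected at this z (z outside [9, 16]); After the difference (first − rest): starting from the r=2 cylinder (12.42 mm²), the 13×29.5 cube at (14.5, -2) misses the remaining region (no effect) — area = 12.42 mm². Overall, the cross-section is a single solid region. Net area = 12.42 mm².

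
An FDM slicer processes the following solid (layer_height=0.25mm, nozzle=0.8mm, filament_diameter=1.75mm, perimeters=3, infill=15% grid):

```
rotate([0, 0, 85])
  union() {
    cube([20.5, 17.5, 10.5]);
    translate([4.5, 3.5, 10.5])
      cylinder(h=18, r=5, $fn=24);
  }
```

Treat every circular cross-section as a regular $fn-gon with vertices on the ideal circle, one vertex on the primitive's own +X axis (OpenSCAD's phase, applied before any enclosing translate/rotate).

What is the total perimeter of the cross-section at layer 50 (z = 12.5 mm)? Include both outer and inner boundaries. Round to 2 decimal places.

At z = 12.5 mm: the cube is not intersected at this z (z outside [0, 10.5]); the r=5 cylinder at (4.5, 3.5) contributes a regular 24-gon of circumradius 5 (perimeter = 2·24·5.000·sin(180°/24) = 31.33 mm); Taking the union: only the r=5 cylinder at (4.5, 3.5) is present, so the union is just that shape — boundary = 31.33 mm; (whole slice rotated 85° about Z — lengths, areas and connectivity unchanged). Overall, the cross-section is a single solid region. Total boundary length (outer) = 31.33 mm.

31.33 mm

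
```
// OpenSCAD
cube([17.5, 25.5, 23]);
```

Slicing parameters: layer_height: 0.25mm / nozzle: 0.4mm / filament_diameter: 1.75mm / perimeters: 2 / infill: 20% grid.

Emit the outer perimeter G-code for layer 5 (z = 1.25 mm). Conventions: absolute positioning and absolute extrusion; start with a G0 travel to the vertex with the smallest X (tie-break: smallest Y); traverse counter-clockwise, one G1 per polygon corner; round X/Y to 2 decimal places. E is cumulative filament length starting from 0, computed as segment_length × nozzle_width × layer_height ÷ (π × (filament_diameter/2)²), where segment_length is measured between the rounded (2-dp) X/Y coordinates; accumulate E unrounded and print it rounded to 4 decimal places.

G0 X0.00 Y0.00 Z1.25
G1 X17.50 Y0.00 E0.7276
G1 X17.50 Y25.50 E1.7877
G1 X0.00 Y25.50 E2.5153
G1 X0.00 Y0.00 E3.5755

At z = 1.25 mm: the cube (footprint 17.5×25.5) is included at this height. The outline is a single polygon with 4 vertices. Extrusion per mm of travel: 0.4 × 0.25 / (π × 0.875²) = 0.041575. Accumulating E over each segment gives final E = 3.5755.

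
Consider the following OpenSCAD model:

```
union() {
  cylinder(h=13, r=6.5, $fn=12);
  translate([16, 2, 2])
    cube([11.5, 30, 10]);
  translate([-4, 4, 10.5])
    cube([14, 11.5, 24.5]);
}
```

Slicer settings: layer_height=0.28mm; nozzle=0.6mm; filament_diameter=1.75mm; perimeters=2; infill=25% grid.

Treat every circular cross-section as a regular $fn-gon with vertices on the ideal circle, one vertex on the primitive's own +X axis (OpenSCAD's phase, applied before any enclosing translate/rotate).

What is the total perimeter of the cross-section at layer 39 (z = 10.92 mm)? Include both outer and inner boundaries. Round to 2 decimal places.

At z = 10.92 mm: the r=6.5 cylinder contributes a regular 12-gon of circumradius 6.5 (perimeter = 2·12·6.500·sin(180°/12) = 40.38 mm); the cube at (16, 2) is present — its section is the full 11.5×30 rectangle (perimeter 83.00 mm); the cube at (-4, 4) (footprint 14×11.5) is included at this height (perimeter 51.00 mm); Merging all regions: the regions partially overlap (shared area 15.69 mm²), so the edge portions inside another operand are dropped and the merged outline is re-measured after clipping — boundary = 154.52 mm. Overall, the cross-section has 2 separate islands. Total boundary length (outer) = 154.52 mm.

154.52 mm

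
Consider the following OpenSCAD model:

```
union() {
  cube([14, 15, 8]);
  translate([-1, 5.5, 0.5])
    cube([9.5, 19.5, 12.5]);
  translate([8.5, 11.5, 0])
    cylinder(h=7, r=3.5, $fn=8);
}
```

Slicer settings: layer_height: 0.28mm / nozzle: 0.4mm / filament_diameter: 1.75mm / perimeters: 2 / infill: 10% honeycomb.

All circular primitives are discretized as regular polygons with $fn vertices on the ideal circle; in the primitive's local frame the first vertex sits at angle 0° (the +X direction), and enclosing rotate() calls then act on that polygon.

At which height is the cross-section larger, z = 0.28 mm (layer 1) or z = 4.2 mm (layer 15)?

layer 15 (z = 4.2 mm)

Layer 1 (z = 0.28): the cube is present — its section is the full 14×15 rectangle (area 210.00 mm²); the cube at (-1, 5.5) does not reach this height (z outside [0.5, 13]); the cylinder at (8.5, 11.5): section is a regular 8-gon, circumradius r=3.5 (area = (8/2)·3.500²·sin(360°/8) = 34.65 mm²); Merging all regions: the r=3.5 cylinder at (8.5, 11.5) lies entirely inside the 14×15 cube, so the union is just the 14×15 cube — area = 210.00 mm². So its area = 210.00 mm². Layer 15 (z = 4.2): the 14×15 cube contributes its full rectangle (area 210.00 mm²); the cube at (-1, 5.5) (footprint 9.5×19.5) is included at this height (area 185.25 mm²); the cylinder at (8.5, 11.5): section is a regular 8-gon, circumradius r=3.5 (area = (8/2)·3.500²·sin(360°/8) = 34.65 mm²); Merging all regions: the regions partially overlap — summed areas 429.90 mm² minus the doubly-counted overlap 115.40 mm² gives 314.50 mm² — area = 314.50 mm². So its area = 314.50 mm². Layer 15 is larger (314.50 vs 210.00 mm²).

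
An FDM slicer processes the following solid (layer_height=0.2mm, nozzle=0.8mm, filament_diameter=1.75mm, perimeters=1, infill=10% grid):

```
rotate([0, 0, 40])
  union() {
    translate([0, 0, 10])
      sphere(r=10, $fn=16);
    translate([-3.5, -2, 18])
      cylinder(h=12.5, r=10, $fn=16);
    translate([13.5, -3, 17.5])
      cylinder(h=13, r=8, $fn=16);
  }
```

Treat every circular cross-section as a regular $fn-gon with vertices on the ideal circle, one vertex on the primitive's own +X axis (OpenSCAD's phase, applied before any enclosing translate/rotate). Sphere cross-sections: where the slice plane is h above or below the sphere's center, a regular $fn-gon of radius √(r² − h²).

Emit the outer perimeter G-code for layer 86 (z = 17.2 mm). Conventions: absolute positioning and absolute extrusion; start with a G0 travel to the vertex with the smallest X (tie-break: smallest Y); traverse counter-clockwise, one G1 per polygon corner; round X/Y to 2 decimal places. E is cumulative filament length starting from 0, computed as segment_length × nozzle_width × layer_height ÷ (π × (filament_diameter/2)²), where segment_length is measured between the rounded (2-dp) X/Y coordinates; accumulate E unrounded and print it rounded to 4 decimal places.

G0 X-6.91 Y0.60 Z17.20
G1 X-6.62 Y-2.09 E0.1800
G1 X-5.32 Y-4.46 E0.3598
G1 X-3.20 Y-6.16 E0.5406
G1 X-0.60 Y-6.91 E0.7206
G1 X2.09 Y-6.62 E0.9005
G1 X4.46 Y-5.32 E1.0803
G1 X6.16 Y-3.20 E1.2611
G1 X6.91 Y-0.60 E1.4411
G1 X6.62 Y2.09 E1.6211
G1 X5.32 Y4.46 E1.8009
G1 X3.20 Y6.16 E1.9817
G1 X0.60 Y6.91 E2.1617
G1 X-2.09 Y6.62 E2.3416
G1 X-4.46 Y5.32 E2.5215
G1 X-6.16 Y3.20 E2.7022
G1 X-6.91 Y0.60 E2.8822

At z = 17.2 mm: the sphere: section is a regular 16-gon, circumradius = √(r²−h²) = √(10²−7.2²) = 6.940; the cylinder at (-3.5, -2) does not reach this height (z outside [18, 30.5]); the cylinder at (13.5, -3) is absent (z outside [17.5, 30.5]); Taking the union: only the r=10 sphere is present, so the union is just that shape — 1 connected region; (whole slice rotated 40° about Z — lengths, areas and connectivity unchanged). The outline is a single polygon with 16 vertices. Extrusion per mm of travel: 0.8 × 0.2 / (π × 0.875²) = 0.066520. Accumulating E over each segment gives final E = 2.8822.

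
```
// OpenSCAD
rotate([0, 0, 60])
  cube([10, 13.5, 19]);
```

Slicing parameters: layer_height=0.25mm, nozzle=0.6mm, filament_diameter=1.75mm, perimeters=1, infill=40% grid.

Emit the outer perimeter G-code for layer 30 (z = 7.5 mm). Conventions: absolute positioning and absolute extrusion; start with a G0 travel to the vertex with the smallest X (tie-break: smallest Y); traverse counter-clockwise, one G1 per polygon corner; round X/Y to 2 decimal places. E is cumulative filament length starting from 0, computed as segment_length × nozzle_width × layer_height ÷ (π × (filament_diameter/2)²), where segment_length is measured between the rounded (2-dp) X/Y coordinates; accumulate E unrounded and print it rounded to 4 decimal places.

At z = 7.5 mm: the 10×13.5 cube contributes its full rectangle; (rotated 60° about Z; rotation is an isometry so areas/perimeters/island counts are preserved). The outline is a single polygon with 4 vertices. Extrusion per mm of travel: 0.6 × 0.25 / (π × 0.875²) = 0.062363. Accumulating E over each segment gives final E = 2.9309.

G0 X-11.69 Y6.75 Z7.50
G1 X0.00 Y0.00 E0.8418
G1 X5.00 Y8.66 E1.4654
G1 X-6.69 Y15.41 E2.3073
G1 X-11.69 Y6.75 E2.9309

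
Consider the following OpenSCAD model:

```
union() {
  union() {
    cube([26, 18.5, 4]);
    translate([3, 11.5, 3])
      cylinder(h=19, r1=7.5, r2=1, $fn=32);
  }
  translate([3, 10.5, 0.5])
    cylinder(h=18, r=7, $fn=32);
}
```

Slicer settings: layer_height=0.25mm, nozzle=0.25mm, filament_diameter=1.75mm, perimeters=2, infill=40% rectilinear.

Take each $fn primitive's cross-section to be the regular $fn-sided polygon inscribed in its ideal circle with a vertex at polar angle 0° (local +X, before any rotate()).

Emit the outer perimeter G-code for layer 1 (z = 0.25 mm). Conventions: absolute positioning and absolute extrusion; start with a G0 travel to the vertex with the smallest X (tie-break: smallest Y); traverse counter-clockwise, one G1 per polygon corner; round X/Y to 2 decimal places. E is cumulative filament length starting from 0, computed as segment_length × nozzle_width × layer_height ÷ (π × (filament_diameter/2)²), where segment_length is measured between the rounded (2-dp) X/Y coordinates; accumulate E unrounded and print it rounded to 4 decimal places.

At z = 0.25 mm: the cube is present — its section is the full 26×18.5 rectangle; the cone at (3, 11.5) is absent (z outside [3, 22]); Combining (union): only the 26×18.5 cube is present, so the union is just that shape — 1 connected region; the cylinder at (3, 10.5) is not intersected at this z (z outside [0.5, 18.5]); Combining (union): only the result so far is present, so the union is just that shape — 1 connected region. The outline is a single polygon with 4 vertices. Extrusion per mm of travel: 0.25 × 0.25 / (π × 0.875²) = 0.025984. Accumulating E over each segment gives final E = 2.3126.

G0 X0.00 Y0.00 Z0.25
G1 X26.00 Y0.00 E0.6756
G1 X26.00 Y18.50 E1.1563
G1 X0.00 Y18.50 E1.8319
G1 X0.00 Y0.00 E2.3126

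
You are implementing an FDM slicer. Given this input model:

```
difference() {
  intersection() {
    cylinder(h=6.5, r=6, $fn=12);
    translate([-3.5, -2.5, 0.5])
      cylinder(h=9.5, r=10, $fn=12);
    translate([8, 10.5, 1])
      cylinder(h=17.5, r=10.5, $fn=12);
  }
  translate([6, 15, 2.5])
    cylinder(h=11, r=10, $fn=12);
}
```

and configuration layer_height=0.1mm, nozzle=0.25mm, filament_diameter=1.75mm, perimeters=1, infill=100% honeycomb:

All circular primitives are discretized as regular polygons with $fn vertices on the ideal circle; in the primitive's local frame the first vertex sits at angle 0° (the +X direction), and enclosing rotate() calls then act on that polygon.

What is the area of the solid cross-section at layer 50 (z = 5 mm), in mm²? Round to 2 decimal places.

At z = 5 mm: the cylinder: section is a regular 12-gon, circumradius r=6 (area = (12/2)·6.000²·sin(360°/12) = 108.00 mm²); the r=10 cylinder at (-3.5, -2.5) gives a regular 12-gon of circumradius 10 (constant along its height) (area = (12/2)·10.000²·sin(360°/12) = 300.00 mm²); the r=10.5 cylinder at (8, 10.5) gives a regular 12-gon of circumradius 10.5 (constant along its height) (area = (12/2)·10.500²·sin(360°/12) = 330.75 mm²); Keeping only the common overlap: the r=10 cylinder at (-3.5, -2.5) partially overlaps the r=6 cylinder; clipping to the common part keeps 106.14 mm²; the r=10.5 cylinder at (8, 10.5) partially overlaps the running intersection; clipping to the common part keeps 15.79 mm² — area = 15.79 mm²; the r=10 cylinder at (6, 15) gives a regular 12-gon of circumradius 10 (constant along its height) (area = (12/2)·10.000²·sin(360°/12) = 300.00 mm²); After the difference (first − rest): starting from the result so far (15.79 mm²), the r=10 cylinder at (6, 15) misses the remaining region (no effect) — area = 15.79 mm². Overall, the cross-section is a single solid region. Net area = 15.79 mm².

15.79 mm²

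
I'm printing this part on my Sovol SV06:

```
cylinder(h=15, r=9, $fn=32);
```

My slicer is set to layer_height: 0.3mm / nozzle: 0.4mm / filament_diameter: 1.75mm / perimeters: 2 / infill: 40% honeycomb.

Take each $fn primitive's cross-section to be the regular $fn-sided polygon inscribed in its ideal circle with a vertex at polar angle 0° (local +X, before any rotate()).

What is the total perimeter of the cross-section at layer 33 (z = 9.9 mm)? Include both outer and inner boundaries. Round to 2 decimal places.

At z = 9.9 mm: the r=9 cylinder gives a regular 32-gon of circumradius 9 (constant along its height) (perimeter = 2·32·9.000·sin(180°/32) = 56.46 mm). Overall, the cross-section is a single solid region. Total boundary length (outer) = 56.46 mm.

56.46 mm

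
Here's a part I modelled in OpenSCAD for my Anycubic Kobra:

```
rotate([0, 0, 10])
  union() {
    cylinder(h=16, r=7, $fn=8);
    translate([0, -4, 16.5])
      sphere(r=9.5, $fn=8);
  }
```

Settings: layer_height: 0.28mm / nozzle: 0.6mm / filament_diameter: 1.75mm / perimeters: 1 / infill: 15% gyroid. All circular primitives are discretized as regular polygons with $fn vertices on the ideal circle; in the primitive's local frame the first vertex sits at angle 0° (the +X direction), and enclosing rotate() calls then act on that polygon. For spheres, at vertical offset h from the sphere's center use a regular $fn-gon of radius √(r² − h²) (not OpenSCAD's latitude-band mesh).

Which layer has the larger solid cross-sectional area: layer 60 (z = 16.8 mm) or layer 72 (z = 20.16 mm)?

Layer 60 (z = 16.8): the cylinder is not intersected at this z (z outside [0, 16]); the r=9.5 sphere at (0, -4) slices to a regular 8-gon of circumradius 9.495 (√(r²−h²) with h=0.3 from center) (area = (8/2)·9.495²·sin(360°/8) = 255.01 mm²); Taking the union: only the r=9.5 sphere at (0, -4) is present, so the union is just that shape — area = 255.01 mm²; (whole slice rotated 10° about Z — lengths, areas and connectivity unchanged). So its area = 255.01 mm². Layer 72 (z = 20.16): the cylinder is absent (z outside [0, 16]); the sphere at (0, -4): section is a regular 8-gon, circumradius = √(r²−h²) = √(9.5²−3.66²) = 8.767 (area = (8/2)·8.767²·sin(360°/8) = 217.38 mm²); Combining (union): only the r=9.5 sphere at (0, -4) is present, so the union is just that shape — area = 217.38 mm²; (whole slice rotated 10° about Z — lengths, areas and connectivity unchanged). So its area = 217.38 mm². Layer 60 is larger (255.01 vs 217.38 mm²).

layer 60 (z = 16.8 mm)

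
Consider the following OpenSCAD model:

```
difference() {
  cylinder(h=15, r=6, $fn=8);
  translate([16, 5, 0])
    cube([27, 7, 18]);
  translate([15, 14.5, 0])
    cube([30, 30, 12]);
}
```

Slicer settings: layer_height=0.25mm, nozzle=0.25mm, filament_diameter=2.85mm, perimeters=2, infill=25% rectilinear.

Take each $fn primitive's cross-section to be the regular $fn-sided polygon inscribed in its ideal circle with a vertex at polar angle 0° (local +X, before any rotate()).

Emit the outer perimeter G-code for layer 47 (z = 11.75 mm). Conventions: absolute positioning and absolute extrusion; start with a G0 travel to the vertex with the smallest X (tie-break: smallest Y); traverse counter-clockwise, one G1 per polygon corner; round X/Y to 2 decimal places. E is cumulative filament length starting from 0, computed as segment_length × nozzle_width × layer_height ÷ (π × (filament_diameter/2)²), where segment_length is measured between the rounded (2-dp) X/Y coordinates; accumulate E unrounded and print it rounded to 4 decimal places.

At z = 11.75 mm: the cylinder: section is a regular 8-gon, circumradius r=6; the 27×7 cube at (16, 5) contributes its full rectangle; the cube at (15, 14.5) (footprint 30×30) is included at this height; Taking the first minus the rest: starting from the r=6 cylinder, the 27×7 cube at (16, 5) misses the remaining region (no effect); the 30×30 cube at (15, 14.5) misses the remaining region (no effect) — 1 connected region. The outline is a single polygon with 8 vertices. Extrusion per mm of travel: 0.25 × 0.25 / (π × 1.425²) = 0.009797. Accumulating E over each segment gives final E = 0.3598.

G0 X-6.00 Y0.00 Z11.75
G1 X-4.24 Y-4.24 E0.0450
G1 X0.00 Y-6.00 E0.0900
G1 X4.24 Y-4.24 E0.1349
G1 X6.00 Y0.00 E0.1799
G1 X4.24 Y4.24 E0.2249
G1 X0.00 Y6.00 E0.2699
G1 X-4.24 Y4.24 E0.3148
G1 X-6.00 Y0.00 E0.3598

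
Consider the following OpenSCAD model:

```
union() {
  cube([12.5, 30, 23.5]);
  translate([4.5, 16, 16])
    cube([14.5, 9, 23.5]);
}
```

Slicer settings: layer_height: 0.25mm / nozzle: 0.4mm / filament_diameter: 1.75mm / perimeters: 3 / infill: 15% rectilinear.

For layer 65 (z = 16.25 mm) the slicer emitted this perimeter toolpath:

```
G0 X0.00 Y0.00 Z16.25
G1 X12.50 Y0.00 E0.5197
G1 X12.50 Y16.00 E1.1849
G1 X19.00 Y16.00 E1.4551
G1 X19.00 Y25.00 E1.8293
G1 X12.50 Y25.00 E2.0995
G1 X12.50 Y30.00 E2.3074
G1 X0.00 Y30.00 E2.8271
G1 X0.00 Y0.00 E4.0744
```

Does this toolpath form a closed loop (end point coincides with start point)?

yes

Start point (G0): (0.00, 0.00). End point (last G1): the path returns to the start — closed.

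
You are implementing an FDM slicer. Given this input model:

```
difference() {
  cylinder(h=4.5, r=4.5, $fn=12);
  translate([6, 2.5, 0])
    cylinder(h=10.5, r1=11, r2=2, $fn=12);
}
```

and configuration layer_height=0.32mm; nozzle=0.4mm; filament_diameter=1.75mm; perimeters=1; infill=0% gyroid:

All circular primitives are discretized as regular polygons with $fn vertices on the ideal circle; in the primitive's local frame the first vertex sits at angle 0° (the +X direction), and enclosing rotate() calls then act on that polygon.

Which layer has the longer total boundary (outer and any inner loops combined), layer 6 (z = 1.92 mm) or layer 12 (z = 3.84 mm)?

Layer 6 (z = 1.92): the r=4.5 cylinder gives a regular 12-gon of circumradius 4.5 (constant along its height) (perimeter = 2·12·4.500·sin(180°/12) = 27.95 mm); the cone at (6, 2.5): at t=0.183 of its height the radius interpolates to r₁+(r₂−r₁)t = 9.354, giving a regular 12-gon of that circumradius (perimeter = 2·12·9.354·sin(180°/12) = 58.11 mm); Taking the first minus the rest: starting from the r=4.5 cylinder, the cone at (6, 2.5) partially overlaps it — only the 50.06 mm² overlap (of its 262.51 mm²) is removed, clipping the outline — boundary = 18.89 mm. So its perimeter = 18.89 mm. Layer 12 (z = 3.84): the cylinder: section is a regular 12-gon, circumradius r=4.5 (perimeter = 2·12·4.500·sin(180°/12) = 27.95 mm); the cone at (6, 2.5) (r1=11→r2=2) has section circumradius 7.709 here — a regular 12-gon (perimeter = 2·12·7.709·sin(180°/12) = 47.88 mm); Taking the first minus the rest: starting from the r=4.5 cylinder, the cone at (6, 2.5) partially overlaps it — only the 35.48 mm² overlap (of its 178.27 mm²) is removed, clipping the outline — boundary = 24.11 mm. So its perimeter = 24.11 mm. Layer 12 is larger (24.11 vs 18.89 mm).

layer 12 (z = 3.84 mm)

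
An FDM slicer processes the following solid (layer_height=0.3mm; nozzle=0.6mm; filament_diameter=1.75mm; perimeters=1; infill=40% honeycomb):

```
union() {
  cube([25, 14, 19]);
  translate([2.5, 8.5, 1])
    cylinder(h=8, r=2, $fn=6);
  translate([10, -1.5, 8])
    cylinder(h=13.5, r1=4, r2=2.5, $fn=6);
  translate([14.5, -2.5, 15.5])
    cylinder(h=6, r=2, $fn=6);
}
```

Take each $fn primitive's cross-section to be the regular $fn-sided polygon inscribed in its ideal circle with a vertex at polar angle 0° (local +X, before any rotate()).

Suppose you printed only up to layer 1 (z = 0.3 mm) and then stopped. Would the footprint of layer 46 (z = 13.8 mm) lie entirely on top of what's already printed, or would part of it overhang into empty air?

Compare the two slices. At z = 0.3: the 25×14 cube contributes its full rectangle (area 350.00 mm²); the cylinder at (2.5, 8.5) is absent (z outside [1, 9]); the cone at (10, -1.5) is absent (z outside [8, 21.5]); the cylinder at (14.5, -2.5) is absent (z outside [15.5, 21.5]); Taking the union: only the 25×14 cube is present, so the union is just that shape — area = 350.00 mm². At z = 13.8: the cube is present — its section is the full 25×14 rectangle (area 350.00 mm²); the cylinder at (2.5, 8.5) does not reach this height (z outside [1, 9]); the cone at (10, -1.5) (r1=4→r2=2.5) has section circumradius 3.356 here — a regular 6-gon (area = (6/2)·3.356²·sin(360°/6) = 29.25 mm²); the cylinder at (14.5, -2.5) is not intersected at this z (z outside [15.5, 21.5]); Taking the union: the regions partially overlap — summed areas 379.25 mm² minus the doubly-counted overlap 5.86 mm² gives 373.39 mm² — area = 373.39 mm². Checking containment: at z = 13.8 the cross-section extends beyond the z = 0.3 cross-section by about 23.39 mm².

part overhangs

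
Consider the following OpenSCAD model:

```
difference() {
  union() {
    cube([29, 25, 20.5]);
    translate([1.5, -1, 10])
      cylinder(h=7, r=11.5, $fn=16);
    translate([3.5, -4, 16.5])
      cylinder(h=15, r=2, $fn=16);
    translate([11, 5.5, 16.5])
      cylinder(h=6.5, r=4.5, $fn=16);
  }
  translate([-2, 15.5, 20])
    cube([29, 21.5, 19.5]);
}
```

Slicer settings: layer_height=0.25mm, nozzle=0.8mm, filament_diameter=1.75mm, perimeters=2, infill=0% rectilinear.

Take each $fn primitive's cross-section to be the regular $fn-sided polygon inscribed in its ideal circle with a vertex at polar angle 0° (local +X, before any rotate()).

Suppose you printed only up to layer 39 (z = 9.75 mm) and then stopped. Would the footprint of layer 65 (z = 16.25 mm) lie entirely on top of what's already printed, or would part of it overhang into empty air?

part overhangs

Compare the two slices. At z = 9.75: the cube is present — its section is the full 29×25 rectangle (area 725.00 mm²); the cylinder at (1.5, -1) is not intersected at this z (z outside [10, 17]); the cylinder at (3.5, -4) is not intersected at this z (z outside [16.5, 31.5]); the cylinder at (11, 5.5) is absent (z outside [16.5, 23]); Merging all regions: only the 29×25 cube is present, so the union is just that shape — area = 725.00 mm²; the cube at (-2, 15.5) does not reach this height (z outside [20, 39.5]); Subtracting the remaining from the first: none of the subtracted shapes is present at this height, so that combined region is unchanged — area = 725.00 mm². At z = 16.25: the cube is present — its section is the full 29×25 rectangle (area 725.00 mm²); the r=11.5 cylinder at (1.5, -1) gives a regular 16-gon of circumradius 11.5 (constant along its height) (area = (16/2)·11.500²·sin(360°/16) = 404.88 mm²); the cylinder at (3.5, -4) is not intersected at this z (z outside [16.5, 31.5]); the cylinder at (11, 5.5) does not reach this height (z outside [16.5, 23]); Merging all regions: the regions partially overlap — summed areas 1129.88 mm² minus the doubly-counted overlap 105.35 mm² gives 1024.53 mm² — area = 1024.53 mm²; the cube at (-2, 15.5) does not reach this height (z outside [20, 39.5]); Subtracting the remaining from the first: none of the subtracted shapes is present at this height, so the result so far is unchanged — area = 1024.53 mm². Checking containment: at z = 16.25 the cross-section extends beyond the z = 9.75 cross-section by about 299.53 mm².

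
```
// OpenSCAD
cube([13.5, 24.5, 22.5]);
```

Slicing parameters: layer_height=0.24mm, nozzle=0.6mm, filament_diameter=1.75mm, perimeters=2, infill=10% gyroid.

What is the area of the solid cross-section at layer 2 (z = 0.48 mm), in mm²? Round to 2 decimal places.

330.75 mm²

At z = 0.48 mm: the cube is present — its section is the full 13.5×24.5 rectangle (area 330.75 mm²). Overall, the cross-section is a single solid region. Net area = 330.75 mm².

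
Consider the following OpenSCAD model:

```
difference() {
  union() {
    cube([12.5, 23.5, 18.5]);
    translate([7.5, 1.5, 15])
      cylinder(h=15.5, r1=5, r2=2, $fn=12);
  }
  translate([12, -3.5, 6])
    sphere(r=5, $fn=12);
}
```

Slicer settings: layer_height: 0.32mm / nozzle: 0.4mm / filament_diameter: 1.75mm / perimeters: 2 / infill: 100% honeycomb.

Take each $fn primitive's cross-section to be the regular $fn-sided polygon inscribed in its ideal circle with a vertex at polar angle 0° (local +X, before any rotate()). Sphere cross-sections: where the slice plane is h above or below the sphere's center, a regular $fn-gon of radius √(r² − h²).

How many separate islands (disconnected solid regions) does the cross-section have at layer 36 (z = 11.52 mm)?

At z = 11.52 mm: the cube (footprint 12.5×23.5) is included at this height; the cone at (7.5, 1.5) does not reach this height (z outside [15, 30.5]); Combining (union): only the 12.5×23.5 cube is present, so the union is just that shape — 1 connected region; the sphere at (12, -3.5) is not intersected at this z (|z−center|=5.520 > r=5); Taking the first minus the rest: none of the subtracted shapes is present at this height, so the result so far is unchanged — 1 connected region. Overall, the cross-section is a single solid region. Island count = 1.

1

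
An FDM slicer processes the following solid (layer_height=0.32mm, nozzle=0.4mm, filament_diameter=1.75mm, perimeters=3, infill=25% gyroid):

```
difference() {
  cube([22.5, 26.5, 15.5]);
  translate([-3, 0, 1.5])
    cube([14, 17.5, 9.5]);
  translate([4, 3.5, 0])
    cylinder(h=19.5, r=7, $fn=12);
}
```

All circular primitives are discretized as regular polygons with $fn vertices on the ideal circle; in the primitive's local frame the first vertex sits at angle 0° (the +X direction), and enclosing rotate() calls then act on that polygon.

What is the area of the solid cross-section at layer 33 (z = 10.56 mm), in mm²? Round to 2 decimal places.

At z = 10.56 mm: the cube (footprint 22.5×26.5) is included at this height (area 596.25 mm²); the cube at (-3, 0) is present — its section is the full 14×17.5 rectangle (area 245.00 mm²); the r=7 cylinder at (4, 3.5) gives a regular 12-gon of circumradius 7 (constant along its height) (area = (12/2)·7.000²·sin(360°/12) = 147.00 mm²); Taking the first minus the rest: starting from the 22.5×26.5 cube (596.25 mm²), the 14×17.5 cube at (-3, 0) partially overlaps it — only the 192.50 mm² overlap (of its 245.00 mm²) is removed, clipping the outline; the r=7 cylinder at (4, 3.5) misses the remaining region (no effect) — area = 403.75 mm². Overall, the cross-section is a single solid region. Net area = 403.75 mm².

403.75 mm²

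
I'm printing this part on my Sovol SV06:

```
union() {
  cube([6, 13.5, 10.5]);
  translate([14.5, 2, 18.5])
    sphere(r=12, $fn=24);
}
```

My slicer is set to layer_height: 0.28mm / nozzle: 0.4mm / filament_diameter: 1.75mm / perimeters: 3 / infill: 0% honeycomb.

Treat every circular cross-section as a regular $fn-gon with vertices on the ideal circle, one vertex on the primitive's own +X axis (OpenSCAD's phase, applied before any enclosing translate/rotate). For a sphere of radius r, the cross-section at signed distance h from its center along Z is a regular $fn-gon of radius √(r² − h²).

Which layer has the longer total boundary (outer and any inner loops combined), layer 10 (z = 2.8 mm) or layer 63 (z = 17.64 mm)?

Layer 10 (z = 2.8): the 6×13.5 cube contributes its full rectangle (perimeter 39.00 mm); the sphere at (14.5, 2) is not intersected at this z (|z−center|=15.700 > r=12); Taking the union: only the 6×13.5 cube is present, so the union is just that shape — boundary = 39.00 mm. So its perimeter = 39.00 mm. Layer 63 (z = 17.64): the cube does not reach this height (z outside [0, 10.5]); the r=12 sphere at (14.5, 2) contributes a regular 24-gon of circumradius √(12²−0.86²) = 11.969 (perimeter = 2·24·11.969·sin(180°/24) = 74.99 mm); Merging all regions: only the r=12 sphere at (14.5, 2) is present, so the union is just that shape — boundary = 74.99 mm. So its perimeter = 74.99 mm. Layer 63 is larger (74.99 vs 39.00 mm).

layer 63 (z = 17.64 mm)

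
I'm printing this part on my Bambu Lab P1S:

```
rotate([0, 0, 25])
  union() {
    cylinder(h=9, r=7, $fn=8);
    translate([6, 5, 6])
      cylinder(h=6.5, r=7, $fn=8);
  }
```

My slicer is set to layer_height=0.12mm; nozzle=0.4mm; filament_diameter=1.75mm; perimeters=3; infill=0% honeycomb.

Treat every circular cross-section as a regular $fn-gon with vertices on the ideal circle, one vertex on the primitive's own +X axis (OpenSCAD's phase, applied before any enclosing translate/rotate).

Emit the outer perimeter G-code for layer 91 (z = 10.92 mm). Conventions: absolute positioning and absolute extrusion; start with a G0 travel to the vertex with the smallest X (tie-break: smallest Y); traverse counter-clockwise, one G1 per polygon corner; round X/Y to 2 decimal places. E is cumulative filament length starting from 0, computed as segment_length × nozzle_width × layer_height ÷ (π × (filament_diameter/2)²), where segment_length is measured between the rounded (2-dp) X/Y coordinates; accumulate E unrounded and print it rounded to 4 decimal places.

G0 X-3.25 Y9.46 Z10.92
G1 X-3.02 Y4.11 E0.1069
G1 X0.93 Y0.49 E0.2138
G1 X6.28 Y0.72 E0.3206
G1 X9.90 Y4.67 E0.4276
G1 X9.67 Y10.03 E0.5346
G1 X5.72 Y13.65 E0.6416
G1 X0.37 Y13.41 E0.7484
G1 X-3.25 Y9.46 E0.8554

At z = 10.92 mm: the cylinder does not reach this height (z outside [0, 9]); the r=7 cylinder at (6, 5) contributes a regular 8-gon of circumradius 7; Combining (union): only the r=7 cylinder at (6, 5) is present, so the union is just that shape — 1 connected region; (rotated 25° about Z; rotation is an isometry so areas/perimeters/island counts are preserved). The outline is a single polygon with 8 vertices. Extrusion per mm of travel: 0.4 × 0.12 / (π × 0.875²) = 0.019956. Accumulating E over each segment gives final E = 0.8554.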